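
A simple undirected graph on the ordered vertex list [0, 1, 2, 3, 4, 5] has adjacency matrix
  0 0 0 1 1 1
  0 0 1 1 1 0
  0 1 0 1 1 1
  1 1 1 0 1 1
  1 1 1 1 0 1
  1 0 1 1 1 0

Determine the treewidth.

A width-3 tree decomposition is:
Bags: B1 = {0, 3, 4, 5}  B2 = {2, 3, 4, 5}  B3 = {1, 2, 3, 4}
Tree: B1–B2, B2–B3
Every bag has size at most 4, so the width is 4 − 1 = 3 and tw(G) ≤ 3. Conversely, {0, 3, 4, 5} is a clique of size 4, and the vertices of any clique must share a bag in every tree decomposition; so some bag has ≥ 4 vertices and tw(G) ≥ 3. Combining the bounds, tw(G) = 3.

3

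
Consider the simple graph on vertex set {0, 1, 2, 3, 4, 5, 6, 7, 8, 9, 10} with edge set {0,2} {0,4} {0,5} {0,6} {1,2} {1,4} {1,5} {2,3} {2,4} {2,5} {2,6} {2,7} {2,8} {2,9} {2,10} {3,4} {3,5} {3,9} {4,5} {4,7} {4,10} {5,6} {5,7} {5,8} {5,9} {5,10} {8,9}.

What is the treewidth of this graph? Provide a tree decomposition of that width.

Treewidth 3.
One such decomposition:
Bags: B1 = {2, 3, 4, 5}  B2 = {2, 3, 5, 9}  B3 = {2, 5, 8, 9}  B4 = {2, 4, 5, 10}  B5 = {1, 2, 4, 5}  B6 = {2, 4, 5, 7}  B7 = {0, 2, 4, 5}  B8 = {0, 2, 5, 6}
Tree: B1–B2, B2–B3, B1–B4, B4–B5, B5–B6, B4–B7, B7–B8

The largest bag has 4 vertices, giving width 3; this decomposition certifies tw(G) ≤ 3. For the lower bound, the 4 vertices {2, 5, 8, 9} are pairwise adjacent, and any tree decomposition puts a clique entirely inside one bag — forcing width ≥ 3. The upper and lower bounds meet at 3, so that is the treewidth.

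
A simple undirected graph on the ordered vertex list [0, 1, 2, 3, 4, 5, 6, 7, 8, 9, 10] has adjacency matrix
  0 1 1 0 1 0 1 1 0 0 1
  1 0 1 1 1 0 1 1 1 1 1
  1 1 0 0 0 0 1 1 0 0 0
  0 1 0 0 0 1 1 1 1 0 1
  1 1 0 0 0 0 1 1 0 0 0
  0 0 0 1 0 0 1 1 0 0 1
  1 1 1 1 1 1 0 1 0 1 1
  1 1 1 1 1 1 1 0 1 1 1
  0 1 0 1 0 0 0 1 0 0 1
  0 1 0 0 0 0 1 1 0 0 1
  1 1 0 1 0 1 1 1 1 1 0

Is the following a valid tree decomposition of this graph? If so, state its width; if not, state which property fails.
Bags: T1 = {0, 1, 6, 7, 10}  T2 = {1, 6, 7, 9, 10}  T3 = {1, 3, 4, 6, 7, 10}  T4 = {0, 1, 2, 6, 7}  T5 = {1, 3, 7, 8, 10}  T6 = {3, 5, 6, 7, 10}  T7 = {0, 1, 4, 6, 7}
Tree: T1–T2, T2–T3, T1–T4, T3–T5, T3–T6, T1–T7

A tree decomposition must satisfy three properties: every vertex lies in some bag; for every edge, both endpoints lie together in some bag; and for every vertex, the bags containing it form a connected subtree. Here bags containing vertex 4 are not connected in the tree, so the decomposition is invalid.

No — bags containing vertex 4 are not connected in the tree.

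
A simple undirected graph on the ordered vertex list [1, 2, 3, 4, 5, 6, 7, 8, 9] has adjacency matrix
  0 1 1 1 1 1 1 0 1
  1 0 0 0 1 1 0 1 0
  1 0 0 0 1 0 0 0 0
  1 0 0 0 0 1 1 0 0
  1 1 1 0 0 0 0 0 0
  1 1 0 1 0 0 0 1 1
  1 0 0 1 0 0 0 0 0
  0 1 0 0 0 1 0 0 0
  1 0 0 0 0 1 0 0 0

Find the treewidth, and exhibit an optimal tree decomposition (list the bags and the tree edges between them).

Each bag holds 3 vertices, so the decomposition has width 2, which upper-bounds the treewidth. On the other hand G contains the 3-clique {2, 6, 8}. A clique must lie in a single bag of any decomposition, so no decomposition can have width below 2. Hence tw(G) = 2 exactly.

Treewidth 2.
One optimal decomposition is:
Bags: B1 = {1, 3, 5}  B2 = {1, 2, 5}  B3 = {1, 2, 6}  B4 = {1, 4, 6}  B5 = {2, 6, 8}  B6 = {1, 4, 7}  B7 = {1, 6, 9}
Tree: B1–B2, B2–B3, B3–B4, B3–B5, B4–B6, B4–B7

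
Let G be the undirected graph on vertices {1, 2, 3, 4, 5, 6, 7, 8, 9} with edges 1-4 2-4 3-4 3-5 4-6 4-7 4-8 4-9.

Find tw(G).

1

A width-1 tree decomposition is:
Bags: B1 = {1, 4}  B2 = {2, 4}  B3 = {4, 8}  B4 = {4, 6}  B5 = {4, 7}  B6 = {4, 9}  B7 = {3, 4}  B8 = {3, 5}
Tree: B1–B2, B2–B3, B2–B4, B2–B5, B1–B6, B2–B7, B7–B8
The largest bag has 2 vertices, giving width 1; this decomposition certifies tw(G) ≤ 1. Any graph with an edge has treewidth ≥ 1, and G has the edge 1–4. Therefore the treewidth is 1.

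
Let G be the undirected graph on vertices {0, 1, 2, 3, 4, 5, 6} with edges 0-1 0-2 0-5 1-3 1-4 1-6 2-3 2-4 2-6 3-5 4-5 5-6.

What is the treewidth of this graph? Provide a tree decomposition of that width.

Treewidth 3.
Bags: B1 = {1, 2, 3, 5}  B2 = {1, 2, 5, 6}  B3 = {1, 2, 4, 5}  B4 = {0, 1, 2, 5}
Tree: B1–B2, B2–B3, B3–B4

The largest bag has 4 vertices, giving width 3; this decomposition certifies tw(G) ≤ 3. For the lower bound: the 4 vertex sets {1,3}, {5,6}, {2}, {4} are disjoint, each induces a connected subgraph, and every pair is joined by at least one edge of G. Contracting each set to a single vertex therefore yields K_{4} as a minor, and since treewidth is minor-monotone, tw(G) ≥ tw(K_{4}) = 3. The upper and lower bounds meet at 3, so that is the treewidth.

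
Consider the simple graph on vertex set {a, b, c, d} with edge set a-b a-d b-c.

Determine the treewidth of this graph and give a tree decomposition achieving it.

Treewidth 1.
One such decomposition:
Bags: B1 = {b, c}  B2 = {a, b}  B3 = {a, d}
Tree: B1–B2, B2–B3

Every bag has size at most 2, so the width is 2 − 1 = 1 and tw(G) ≤ 1. G has an edge, so its treewidth is at least 1. Combining the bounds, tw(G) = 1.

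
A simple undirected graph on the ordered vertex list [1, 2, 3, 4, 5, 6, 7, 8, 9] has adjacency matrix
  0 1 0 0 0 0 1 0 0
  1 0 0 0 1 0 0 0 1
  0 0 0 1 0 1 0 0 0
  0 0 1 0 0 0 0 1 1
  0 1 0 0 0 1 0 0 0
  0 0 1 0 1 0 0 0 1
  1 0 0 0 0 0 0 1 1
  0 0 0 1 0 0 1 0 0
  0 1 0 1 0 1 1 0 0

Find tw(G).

3

A width-3 tree decomposition is:
Bags: B1 = {1, 4, 7, 8}  B2 = {1, 4, 7, 9}  B3 = {1, 2, 4, 9}  B4 = {2, 3, 4, 9}  B5 = {2, 3, 6, 9}  B6 = {2, 3, 5, 6}
Tree: B1–B2, B2–B3, B3–B4, B4–B5, B5–B6
The largest bag has 4 vertices, giving width 3; this decomposition certifies tw(G) ≤ 3. For the lower bound: the 4 vertex sets {1,7,8}, {4}, {9}, {2,3,5,6} are disjoint, each induces a connected subgraph, and every pair is joined by at least one edge of G. Contracting each set to a single vertex therefore yields K_{4} as a minor, and since treewidth is minor-monotone, tw(G) ≥ tw(K_{4}) = 3. Combining the bounds, tw(G) = 3.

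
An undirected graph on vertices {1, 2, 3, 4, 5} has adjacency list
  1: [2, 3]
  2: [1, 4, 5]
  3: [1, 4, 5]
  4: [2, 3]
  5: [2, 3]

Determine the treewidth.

2

A width-2 tree decomposition is:
Bags: B1 = {2, 3, 5}  B2 = {1, 2, 3}  B3 = {2, 3, 4}
Tree: B1–B2, B2–B3
Each bag holds 3 vertices, so the decomposition has width 2, which upper-bounds the treewidth. Since 5–2–1–3–5 is a cycle in G, G is not acyclic. Forests are exactly the graphs of treewidth ≤ 1, so tw(G) ≥ 2. Therefore the treewidth is 2.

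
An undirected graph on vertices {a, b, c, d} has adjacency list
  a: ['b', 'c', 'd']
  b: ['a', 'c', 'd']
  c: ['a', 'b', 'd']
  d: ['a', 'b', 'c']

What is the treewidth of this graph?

A width-3 tree decomposition is:
Bags: B1 = {a, b, c, d}
Tree: (single bag)
A single bag containing all 4 vertices is trivially a valid decomposition of width 3. On the other hand G contains the 4-clique {a, b, c, d}. A clique must lie in a single bag of any decomposition, so no decomposition can have width below 3. Combining the bounds, tw(G) = 3.

3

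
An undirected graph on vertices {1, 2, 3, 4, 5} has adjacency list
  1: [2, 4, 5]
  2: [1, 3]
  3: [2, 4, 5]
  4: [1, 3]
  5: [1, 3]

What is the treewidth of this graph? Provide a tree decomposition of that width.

Every bag has size at most 3, so the width is 3 − 1 = 2 and tw(G) ≤ 2. The edges 5–1–4–3–5 form a cycle, so G is not a tree and its treewidth is at least 2. Combining the bounds, tw(G) = 2.

Treewidth 2.
Bags: B1 = {1, 3, 5}  B2 = {1, 3, 4}  B3 = {1, 2, 3}
Tree: B1–B2, B2–B3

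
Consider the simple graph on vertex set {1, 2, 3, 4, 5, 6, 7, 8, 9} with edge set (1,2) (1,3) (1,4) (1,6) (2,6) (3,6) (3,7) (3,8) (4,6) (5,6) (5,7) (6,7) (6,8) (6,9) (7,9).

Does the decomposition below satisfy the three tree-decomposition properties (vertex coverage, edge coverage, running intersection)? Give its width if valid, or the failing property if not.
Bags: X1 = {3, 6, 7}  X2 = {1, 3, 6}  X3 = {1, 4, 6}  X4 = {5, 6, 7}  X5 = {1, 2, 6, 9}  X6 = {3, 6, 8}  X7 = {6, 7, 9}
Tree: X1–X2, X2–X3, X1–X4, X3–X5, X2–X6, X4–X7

A tree decomposition must satisfy three properties: every vertex lies in some bag; for every edge, both endpoints lie together in some bag; and for every vertex, the bags containing it form a connected subtree. Here bags containing vertex 9 are not connected in the tree, so the decomposition is invalid.

No — bags containing vertex 9 are not connected in the tree.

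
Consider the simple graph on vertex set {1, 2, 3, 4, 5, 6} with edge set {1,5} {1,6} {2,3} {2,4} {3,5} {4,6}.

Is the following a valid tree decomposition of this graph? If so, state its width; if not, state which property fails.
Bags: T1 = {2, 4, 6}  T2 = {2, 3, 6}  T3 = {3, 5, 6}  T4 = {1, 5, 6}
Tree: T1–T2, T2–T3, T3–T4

Yes; width 2.

Vertex coverage: the bags together contain {1, 2, 3, 4, 5, 6}, the full vertex set. Edge coverage: each edge of G has both endpoints in at least one bag. Running intersection: for every vertex, the bags containing it form a connected subtree. All three properties hold, so this is a valid tree decomposition of width max|bag| − 1 = 2, and hence tw(G) ≤ 2.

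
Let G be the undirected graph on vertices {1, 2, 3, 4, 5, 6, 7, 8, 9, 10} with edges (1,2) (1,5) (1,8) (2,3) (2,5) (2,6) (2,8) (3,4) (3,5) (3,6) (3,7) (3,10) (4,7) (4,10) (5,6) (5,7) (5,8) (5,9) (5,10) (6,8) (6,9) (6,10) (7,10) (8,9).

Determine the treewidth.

A width-3 tree decomposition is:
Bags: B1 = {2, 3, 5, 6}  B2 = {2, 5, 6, 8}  B3 = {1, 2, 5, 8}  B4 = {5, 6, 8, 9}  B5 = {3, 5, 6, 10}  B6 = {3, 5, 7, 10}  B7 = {3, 4, 7, 10}
Tree: B1–B2, B2–B3, B2–B4, B1–B5, B5–B6, B6–B7
The largest bag has 4 vertices, giving width 3; this decomposition certifies tw(G) ≤ 3. For the lower bound, the 4 vertices {3, 4, 7, 10} are pairwise adjacent, and any tree decomposition puts a clique entirely inside one bag — forcing width ≥ 3. Therefore the treewidth is 3.

3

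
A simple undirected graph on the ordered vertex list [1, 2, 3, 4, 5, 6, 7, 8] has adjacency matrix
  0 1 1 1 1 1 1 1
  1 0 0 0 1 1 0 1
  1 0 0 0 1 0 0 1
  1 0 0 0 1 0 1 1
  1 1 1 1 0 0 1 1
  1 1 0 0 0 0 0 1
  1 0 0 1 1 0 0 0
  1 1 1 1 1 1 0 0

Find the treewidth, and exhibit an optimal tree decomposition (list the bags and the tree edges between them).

Every bag has size at most 4, so the width is 4 − 1 = 3 and tw(G) ≤ 3. Conversely, {1, 2, 5, 8} is a clique of size 4, and the vertices of any clique must share a bag in every tree decomposition; so some bag has ≥ 4 vertices and tw(G) ≥ 3. The upper and lower bounds meet at 3, so that is the treewidth.

Treewidth 3.
One such decomposition:
Bags: B1 = {1, 2, 5, 8}  B2 = {1, 4, 5, 8}  B3 = {1, 3, 5, 8}  B4 = {1, 4, 5, 7}  B5 = {1, 2, 6, 8}
Tree: B1–B2, B2–B3, B2–B4, B1–B5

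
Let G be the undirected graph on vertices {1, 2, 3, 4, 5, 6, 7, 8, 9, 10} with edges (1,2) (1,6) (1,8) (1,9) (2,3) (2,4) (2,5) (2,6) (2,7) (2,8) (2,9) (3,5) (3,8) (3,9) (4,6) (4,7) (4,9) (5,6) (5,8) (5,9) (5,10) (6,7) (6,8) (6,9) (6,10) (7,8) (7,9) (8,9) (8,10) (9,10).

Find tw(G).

4

A width-4 tree decomposition is:
Bags: B1 = {2, 5, 6, 8, 9}  B2 = {2, 6, 7, 8, 9}  B3 = {2, 4, 6, 7, 9}  B4 = {2, 3, 5, 8, 9}  B5 = {5, 6, 8, 9, 10}  B6 = {1, 2, 6, 8, 9}
Tree: B1–B2, B2–B3, B1–B4, B1–B5, B2–B6
The largest bag has 5 vertices, giving width 4; this decomposition certifies tw(G) ≤ 4. Conversely, {2, 3, 5, 8, 9} is a clique of size 5, and the vertices of any clique must share a bag in every tree decomposition; so some bag has ≥ 5 vertices and tw(G) ≥ 4. Combining the bounds, tw(G) = 4.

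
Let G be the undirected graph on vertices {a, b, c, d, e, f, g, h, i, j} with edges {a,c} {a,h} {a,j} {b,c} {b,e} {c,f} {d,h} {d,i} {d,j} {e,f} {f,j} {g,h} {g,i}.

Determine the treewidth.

A width-2 tree decomposition is:
Bags: B1 = {g, h, i}  B2 = {d, h, i}  B3 = {a, d, h}  B4 = {a, d, j}  B5 = {a, c, j}  B6 = {c, f, j}  B7 = {b, c, f}  B8 = {b, e, f}
Tree: B1–B2, B2–B3, B3–B4, B4–B5, B5–B6, B6–B7, B7–B8
Each bag holds 3 vertices, so the decomposition has width 2, which upper-bounds the treewidth. Since g–i–d–h–g is a cycle in G, G is not acyclic. Forests are exactly the graphs of treewidth ≤ 1, so tw(G) ≥ 2. Combining the bounds, tw(G) = 2.

2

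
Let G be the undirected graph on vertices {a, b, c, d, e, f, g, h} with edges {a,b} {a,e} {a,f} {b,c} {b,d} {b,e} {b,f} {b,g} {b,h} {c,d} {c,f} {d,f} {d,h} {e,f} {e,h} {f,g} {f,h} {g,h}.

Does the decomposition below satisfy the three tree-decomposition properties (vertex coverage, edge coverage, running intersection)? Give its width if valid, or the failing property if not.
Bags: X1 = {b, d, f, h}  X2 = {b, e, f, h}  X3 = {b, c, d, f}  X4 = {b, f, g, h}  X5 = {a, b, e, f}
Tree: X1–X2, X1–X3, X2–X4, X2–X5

Checking the three conditions: (i) the bags cover all of {a, b, c, d, e, f, g, h}; (ii) for each edge, some bag contains both endpoints; (iii) the bags containing any fixed vertex form a subtree. All hold, so the decomposition is valid with width 4 − 1 = 3.

Yes; width 3.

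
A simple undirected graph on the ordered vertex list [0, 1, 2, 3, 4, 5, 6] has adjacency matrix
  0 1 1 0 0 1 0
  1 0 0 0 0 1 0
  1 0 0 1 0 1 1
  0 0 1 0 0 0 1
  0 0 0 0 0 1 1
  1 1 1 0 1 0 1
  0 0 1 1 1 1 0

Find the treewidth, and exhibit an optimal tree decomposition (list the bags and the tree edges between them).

Treewidth 2.
One optimal decomposition is:
Bags: B1 = {2, 3, 6}  B2 = {2, 5, 6}  B3 = {0, 2, 5}  B4 = {0, 1, 5}  B5 = {4, 5, 6}
Tree: B1–B2, B2–B3, B3–B4, B2–B5

Every bag has size at most 3, so the width is 3 − 1 = 2 and tw(G) ≤ 2. On the other hand G contains the 3-clique {2, 3, 6}. A clique must lie in a single bag of any decomposition, so no decomposition can have width below 2. Hence tw(G) = 2 exactly.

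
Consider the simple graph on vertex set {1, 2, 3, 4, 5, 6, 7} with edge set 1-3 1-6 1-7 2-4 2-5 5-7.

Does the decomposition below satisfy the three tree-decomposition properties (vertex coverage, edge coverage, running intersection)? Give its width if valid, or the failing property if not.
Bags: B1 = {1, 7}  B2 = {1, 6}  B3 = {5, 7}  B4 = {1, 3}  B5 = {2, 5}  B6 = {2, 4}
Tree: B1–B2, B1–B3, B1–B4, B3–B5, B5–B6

Vertex coverage: the bags together contain {1, 2, 3, 4, 5, 6, 7}, the full vertex set. Edge coverage: each edge of G has both endpoints in at least one bag. Running intersection: for every vertex, the bags containing it form a connected subtree. All three properties hold, so this is a valid tree decomposition of width max|bag| − 1 = 1, and hence tw(G) ≤ 1.

Yes; width 1.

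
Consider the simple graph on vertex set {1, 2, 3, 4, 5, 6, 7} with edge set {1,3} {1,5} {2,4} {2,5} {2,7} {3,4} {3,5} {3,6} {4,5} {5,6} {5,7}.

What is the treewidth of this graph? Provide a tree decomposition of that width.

Every bag has size at most 3, so the width is 3 − 1 = 2 and tw(G) ≤ 2. Conversely, {2, 4, 5} is a clique of size 3, and the vertices of any clique must share a bag in every tree decomposition; so some bag has ≥ 3 vertices and tw(G) ≥ 2. The upper and lower bounds meet at 2, so that is the treewidth.

Treewidth 2.
Bags: B1 = {2, 4, 5}  B2 = {3, 4, 5}  B3 = {1, 3, 5}  B4 = {3, 5, 6}  B5 = {2, 5, 7}
Tree: B1–B2, B2–B3, B3–B4, B1–B5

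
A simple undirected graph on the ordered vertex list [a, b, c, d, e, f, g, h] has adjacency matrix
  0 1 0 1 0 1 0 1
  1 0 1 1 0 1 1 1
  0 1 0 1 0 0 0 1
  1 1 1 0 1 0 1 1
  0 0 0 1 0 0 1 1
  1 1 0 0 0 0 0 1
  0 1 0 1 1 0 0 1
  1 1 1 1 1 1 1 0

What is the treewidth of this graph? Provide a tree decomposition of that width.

Treewidth 3.
Bags: B1 = {b, d, g, h}  B2 = {d, e, g, h}  B3 = {b, c, d, h}  B4 = {a, b, d, h}  B5 = {a, b, f, h}
Tree: B1–B2, B1–B3, B1–B4, B4–B5

Every bag has size at most 4, so the width is 4 − 1 = 3 and tw(G) ≤ 3. On the other hand G contains the 4-clique {d, e, g, h}. A clique must lie in a single bag of any decomposition, so no decomposition can have width below 3. Therefore the treewidth is 3.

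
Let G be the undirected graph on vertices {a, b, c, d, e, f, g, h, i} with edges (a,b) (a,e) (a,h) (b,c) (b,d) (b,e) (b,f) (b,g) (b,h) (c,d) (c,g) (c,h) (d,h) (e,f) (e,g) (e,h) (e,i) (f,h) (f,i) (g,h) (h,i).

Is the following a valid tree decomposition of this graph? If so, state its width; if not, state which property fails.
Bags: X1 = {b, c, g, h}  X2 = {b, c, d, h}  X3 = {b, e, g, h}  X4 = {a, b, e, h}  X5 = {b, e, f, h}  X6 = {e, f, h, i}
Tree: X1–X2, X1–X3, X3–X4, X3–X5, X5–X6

Vertex coverage: the bags together contain {a, b, c, d, e, f, g, h, i}, the full vertex set. Edge coverage: each edge of G has both endpoints in at least one bag. Running intersection: for every vertex, the bags containing it form a connected subtree. All three properties hold, so this is a valid tree decomposition of width max|bag| − 1 = 3, and hence tw(G) ≤ 3.

Yes; width 3.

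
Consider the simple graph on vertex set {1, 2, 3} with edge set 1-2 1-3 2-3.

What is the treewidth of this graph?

A width-2 tree decomposition is:
Bags: B1 = {1, 2, 3}
Tree: (single bag)
A single bag containing all 3 vertices is trivially a valid decomposition of width 2. On the other hand G contains the 3-clique {1, 2, 3}. A clique must lie in a single bag of any decomposition, so no decomposition can have width below 2. Therefore the treewidth is 2.

2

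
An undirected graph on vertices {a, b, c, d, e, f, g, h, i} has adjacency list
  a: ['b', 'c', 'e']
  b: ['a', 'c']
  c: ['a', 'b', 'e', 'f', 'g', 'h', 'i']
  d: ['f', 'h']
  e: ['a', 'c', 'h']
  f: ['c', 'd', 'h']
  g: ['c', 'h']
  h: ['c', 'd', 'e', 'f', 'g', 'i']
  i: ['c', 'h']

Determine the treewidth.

A width-2 tree decomposition is:
Bags: B1 = {c, e, h}  B2 = {c, h, i}  B3 = {a, c, e}  B4 = {c, f, h}  B5 = {d, f, h}  B6 = {c, g, h}  B7 = {a, b, c}
Tree: B1–B2, B1–B3, B2–B4, B4–B5, B1–B6, B3–B7
Every bag has size at most 3, so the width is 3 − 1 = 2 and tw(G) ≤ 2. For the lower bound, the 3 vertices {d, f, h} are pairwise adjacent, and any tree decomposition puts a clique entirely inside one bag — forcing width ≥ 2. Combining the bounds, tw(G) = 2.

2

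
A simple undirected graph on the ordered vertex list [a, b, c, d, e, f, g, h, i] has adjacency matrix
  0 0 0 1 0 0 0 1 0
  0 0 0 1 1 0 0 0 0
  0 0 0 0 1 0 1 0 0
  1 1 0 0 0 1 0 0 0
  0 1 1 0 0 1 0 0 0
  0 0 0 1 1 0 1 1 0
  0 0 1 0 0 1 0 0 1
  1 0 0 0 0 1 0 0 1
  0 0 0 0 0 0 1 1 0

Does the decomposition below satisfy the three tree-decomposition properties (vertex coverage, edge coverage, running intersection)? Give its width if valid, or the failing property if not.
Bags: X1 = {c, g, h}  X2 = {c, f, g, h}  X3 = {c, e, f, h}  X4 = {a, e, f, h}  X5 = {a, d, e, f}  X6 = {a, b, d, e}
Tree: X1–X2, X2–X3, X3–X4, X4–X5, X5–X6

No — vertex i appears in no bag.

A tree decomposition must satisfy three properties: every vertex lies in some bag; for every edge, both endpoints lie together in some bag; and for every vertex, the bags containing it form a connected subtree. Here vertex i appears in no bag, so the decomposition is invalid.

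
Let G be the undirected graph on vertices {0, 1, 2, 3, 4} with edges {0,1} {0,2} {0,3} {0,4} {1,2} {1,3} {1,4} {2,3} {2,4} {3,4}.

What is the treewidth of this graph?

A width-4 tree decomposition is:
Bags: B1 = {0, 1, 2, 3, 4}
Tree: (single bag)
A single bag containing all 5 vertices is trivially a valid decomposition of width 4. On the other hand G contains the 5-clique {0, 1, 2, 3, 4}. A clique must lie in a single bag of any decomposition, so no decomposition can have width below 4. Therefore the treewidth is 4.

4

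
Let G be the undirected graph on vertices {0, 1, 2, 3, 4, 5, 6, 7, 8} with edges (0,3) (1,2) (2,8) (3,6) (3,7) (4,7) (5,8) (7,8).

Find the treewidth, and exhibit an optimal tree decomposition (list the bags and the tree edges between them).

Treewidth 1.
One such decomposition:
Bags: B1 = {3, 6}  B2 = {3, 7}  B3 = {7, 8}  B4 = {5, 8}  B5 = {2, 8}  B6 = {4, 7}  B7 = {0, 3}  B8 = {1, 2}
Tree: B1–B2, B2–B3, B3–B4, B4–B5, B3–B6, B1–B7, B5–B8

The largest bag has 2 vertices, giving width 1; this decomposition certifies tw(G) ≤ 1. Any graph with an edge has treewidth ≥ 1, and G has the edge 6–3. Therefore the treewidth is 1.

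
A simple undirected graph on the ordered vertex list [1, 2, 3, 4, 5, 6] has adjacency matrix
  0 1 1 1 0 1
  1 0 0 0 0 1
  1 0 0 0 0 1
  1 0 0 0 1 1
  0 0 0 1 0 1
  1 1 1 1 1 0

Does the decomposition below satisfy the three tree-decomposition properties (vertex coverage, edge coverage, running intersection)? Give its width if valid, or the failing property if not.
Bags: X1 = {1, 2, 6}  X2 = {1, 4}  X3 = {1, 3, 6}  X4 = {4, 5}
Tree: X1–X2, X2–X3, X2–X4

A tree decomposition must satisfy three properties: every vertex lies in some bag; for every edge, both endpoints lie together in some bag; and for every vertex, the bags containing it form a connected subtree. Here edge (6,4) lies in no bag, so the decomposition is invalid.

No — edge (6,4) lies in no bag.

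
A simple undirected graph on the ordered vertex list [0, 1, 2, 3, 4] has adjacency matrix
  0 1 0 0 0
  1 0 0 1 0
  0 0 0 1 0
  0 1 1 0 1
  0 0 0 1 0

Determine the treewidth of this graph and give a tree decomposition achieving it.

The largest bag has 2 vertices, giving width 1; this decomposition certifies tw(G) ≤ 1. Since G has at least one edge (e.g. 3–1), it is not an edgeless graph, so tw(G) ≥ 1. Combining the bounds, tw(G) = 1.

Treewidth 1.
One optimal decomposition is:
Bags: B1 = {1, 3}  B2 = {2, 3}  B3 = {3, 4}  B4 = {0, 1}
Tree: B1–B2, B2–B3, B1–B4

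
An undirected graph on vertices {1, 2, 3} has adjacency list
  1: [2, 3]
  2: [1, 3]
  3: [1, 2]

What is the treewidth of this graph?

A width-2 tree decomposition is:
Bags: B1 = {1, 2, 3}
Tree: (single bag)
A single bag containing all 3 vertices is trivially a valid decomposition of width 2. Conversely, {1, 2, 3} is a clique of size 3, and the vertices of any clique must share a bag in every tree decomposition; so some bag has ≥ 3 vertices and tw(G) ≥ 2. Therefore the treewidth is 2.

2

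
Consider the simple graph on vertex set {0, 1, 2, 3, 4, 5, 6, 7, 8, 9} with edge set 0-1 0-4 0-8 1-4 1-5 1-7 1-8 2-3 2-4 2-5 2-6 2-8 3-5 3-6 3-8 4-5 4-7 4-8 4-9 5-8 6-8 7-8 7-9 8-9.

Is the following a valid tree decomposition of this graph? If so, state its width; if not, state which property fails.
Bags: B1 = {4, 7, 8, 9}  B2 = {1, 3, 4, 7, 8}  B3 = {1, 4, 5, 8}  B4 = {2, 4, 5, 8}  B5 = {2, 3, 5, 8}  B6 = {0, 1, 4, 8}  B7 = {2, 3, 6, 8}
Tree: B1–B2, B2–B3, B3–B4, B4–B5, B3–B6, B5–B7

No — bags containing vertex 3 are not connected in the tree.

A tree decomposition must satisfy three properties: every vertex lies in some bag; for every edge, both endpoints lie together in some bag; and for every vertex, the bags containing it form a connected subtree. Here bags containing vertex 3 are not connected in the tree, so the decomposition is invalid.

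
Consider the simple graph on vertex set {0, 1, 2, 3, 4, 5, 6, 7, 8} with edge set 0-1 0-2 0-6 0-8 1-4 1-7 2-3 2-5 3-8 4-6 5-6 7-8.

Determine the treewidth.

3

A width-3 tree decomposition is:
Bags: B1 = {2, 3, 5, 6}  B2 = {0, 2, 3, 6}  B3 = {0, 3, 6, 8}  B4 = {0, 4, 6, 8}  B5 = {0, 1, 4, 8}  B6 = {1, 4, 7, 8}
Tree: B1–B2, B2–B3, B3–B4, B4–B5, B5–B6
Each bag holds 4 vertices, so the decomposition has width 3, which upper-bounds the treewidth. For the lower bound: the 4 vertex sets {2,3,5}, {6}, {0}, {1,4,7,8} are disjoint, each induces a connected subgraph, and every pair is joined by at least one edge of G. Contracting each set to a single vertex therefore yields K_{4} as a minor, and since treewidth is minor-monotone, tw(G) ≥ tw(K_{4}) = 3. Combining the bounds, tw(G) = 3.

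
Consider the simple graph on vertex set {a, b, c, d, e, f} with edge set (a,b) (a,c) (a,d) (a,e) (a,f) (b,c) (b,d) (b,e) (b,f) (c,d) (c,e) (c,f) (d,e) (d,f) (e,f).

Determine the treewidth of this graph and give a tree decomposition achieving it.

With just one bag of size 6, the width is 6 − 1 = 5, so tw(G) ≤ 5. On the other hand G contains the 6-clique {a, b, c, d, e, f}. A clique must lie in a single bag of any decomposition, so no decomposition can have width below 5. The upper and lower bounds meet at 5, so that is the treewidth.

Treewidth 5.
Bags: B1 = {a, b, c, d, e, f}
Tree: (single bag)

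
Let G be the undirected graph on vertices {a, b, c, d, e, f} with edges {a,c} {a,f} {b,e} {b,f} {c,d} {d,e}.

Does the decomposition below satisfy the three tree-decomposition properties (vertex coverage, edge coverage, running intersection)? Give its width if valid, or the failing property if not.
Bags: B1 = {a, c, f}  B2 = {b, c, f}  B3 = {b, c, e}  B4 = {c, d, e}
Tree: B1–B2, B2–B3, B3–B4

Every vertex of G appears in some bag (union = {a, b, c, d, e, f}); every edge is covered by a bag; and for each vertex v the set of bags containing v is connected in the bag tree. The decomposition is therefore valid. The largest bag has 3 vertices, so the width is 2.

Yes; width 2.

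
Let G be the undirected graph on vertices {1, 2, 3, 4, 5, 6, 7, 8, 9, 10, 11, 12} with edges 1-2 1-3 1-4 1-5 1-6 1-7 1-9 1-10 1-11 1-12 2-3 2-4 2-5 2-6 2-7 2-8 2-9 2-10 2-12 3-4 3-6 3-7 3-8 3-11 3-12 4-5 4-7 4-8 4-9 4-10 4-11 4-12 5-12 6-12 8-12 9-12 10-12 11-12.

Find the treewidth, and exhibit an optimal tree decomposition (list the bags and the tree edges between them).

Treewidth 4.
One optimal decomposition is:
Bags: B1 = {2, 3, 4, 8, 12}  B2 = {1, 2, 3, 4, 12}  B3 = {1, 2, 3, 4, 7}  B4 = {1, 2, 4, 9, 12}  B5 = {1, 3, 4, 11, 12}  B6 = {1, 2, 4, 5, 12}  B7 = {1, 2, 4, 10, 12}  B8 = {1, 2, 3, 6, 12}
Tree: B1–B2, B2–B3, B2–B4, B2–B5, B4–B6, B4–B7, B2–B8

The largest bag has 5 vertices, giving width 4; this decomposition certifies tw(G) ≤ 4. Conversely, {2, 3, 4, 8, 12} is a clique of size 5, and the vertices of any clique must share a bag in every tree decomposition; so some bag has ≥ 5 vertices and tw(G) ≥ 4. Therefore the treewidth is 4.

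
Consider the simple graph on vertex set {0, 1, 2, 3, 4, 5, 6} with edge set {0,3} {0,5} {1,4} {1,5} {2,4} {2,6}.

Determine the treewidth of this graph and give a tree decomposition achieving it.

Each bag holds 2 vertices, so the decomposition has width 1, which upper-bounds the treewidth. G has an edge, so its treewidth is at least 1. The upper and lower bounds meet at 1, so that is the treewidth.

Treewidth 1.
Bags: B1 = {0, 3}  B2 = {0, 5}  B3 = {1, 5}  B4 = {1, 4}  B5 = {2, 4}  B6 = {2, 6}
Tree: B1–B2, B2–B3, B3–B4, B4–B5, B5–B6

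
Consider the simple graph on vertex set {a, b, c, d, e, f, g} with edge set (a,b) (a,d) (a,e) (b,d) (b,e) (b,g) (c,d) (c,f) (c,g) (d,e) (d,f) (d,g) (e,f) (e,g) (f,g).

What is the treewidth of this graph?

A width-3 tree decomposition is:
Bags: B1 = {d, e, f, g}  B2 = {b, d, e, g}  B3 = {c, d, f, g}  B4 = {a, b, d, e}
Tree: B1–B2, B1–B3, B2–B4
Each bag holds 4 vertices, so the decomposition has width 3, which upper-bounds the treewidth. On the other hand G contains the 4-clique {d, e, f, g}. A clique must lie in a single bag of any decomposition, so no decomposition can have width below 3. Therefore the treewidth is 3.

3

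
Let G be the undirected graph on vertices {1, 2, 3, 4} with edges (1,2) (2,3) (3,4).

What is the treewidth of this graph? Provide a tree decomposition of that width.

The largest bag has 2 vertices, giving width 1; this decomposition certifies tw(G) ≤ 1. G has an edge, so its treewidth is at least 1. The upper and lower bounds meet at 1, so that is the treewidth.

Treewidth 1.
Bags: B1 = {1, 2}  B2 = {2, 3}  B3 = {3, 4}
Tree: B1–B2, B2–B3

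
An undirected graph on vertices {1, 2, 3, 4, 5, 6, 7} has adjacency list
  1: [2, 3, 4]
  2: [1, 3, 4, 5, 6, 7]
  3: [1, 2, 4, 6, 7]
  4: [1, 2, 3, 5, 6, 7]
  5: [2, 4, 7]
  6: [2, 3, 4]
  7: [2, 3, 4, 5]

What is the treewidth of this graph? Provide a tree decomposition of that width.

The largest bag has 4 vertices, giving width 3; this decomposition certifies tw(G) ≤ 3. For the lower bound, the 4 vertices {1, 2, 3, 4} are pairwise adjacent, and any tree decomposition puts a clique entirely inside one bag — forcing width ≥ 3. Hence tw(G) = 3 exactly.

Treewidth 3.
Bags: B1 = {2, 4, 5, 7}  B2 = {2, 3, 4, 7}  B3 = {2, 3, 4, 6}  B4 = {1, 2, 3, 4}
Tree: B1–B2, B2–B3, B3–B4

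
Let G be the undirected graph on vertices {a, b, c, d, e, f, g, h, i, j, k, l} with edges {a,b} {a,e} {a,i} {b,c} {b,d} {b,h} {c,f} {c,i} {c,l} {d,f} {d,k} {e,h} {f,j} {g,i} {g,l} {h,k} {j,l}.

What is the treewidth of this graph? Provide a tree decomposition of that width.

Each bag holds 4 vertices, so the decomposition has width 3, which upper-bounds the treewidth. For the lower bound: the 4 vertex sets {g,j,l}, {f}, {c}, {a,b,d,i} are disjoint, each induces a connected subgraph, and every pair is joined by at least one edge of G. Contracting each set to a single vertex therefore yields K_{4} as a minor, and since treewidth is minor-monotone, tw(G) ≥ tw(K_{4}) = 3. Hence tw(G) = 3 exactly.

Treewidth 3.
One such decomposition:
Bags: B1 = {f, g, j, l}  B2 = {c, f, g, l}  B3 = {c, f, g, i}  B4 = {c, d, f, i}  B5 = {b, c, d, i}  B6 = {a, b, d, i}  B7 = {a, b, d, k}  B8 = {a, b, h, k}  B9 = {a, e, h, k}
Tree: B1–B2, B2–B3, B3–B4, B4–B5, B5–B6, B6–B7, B7–B8, B8–B9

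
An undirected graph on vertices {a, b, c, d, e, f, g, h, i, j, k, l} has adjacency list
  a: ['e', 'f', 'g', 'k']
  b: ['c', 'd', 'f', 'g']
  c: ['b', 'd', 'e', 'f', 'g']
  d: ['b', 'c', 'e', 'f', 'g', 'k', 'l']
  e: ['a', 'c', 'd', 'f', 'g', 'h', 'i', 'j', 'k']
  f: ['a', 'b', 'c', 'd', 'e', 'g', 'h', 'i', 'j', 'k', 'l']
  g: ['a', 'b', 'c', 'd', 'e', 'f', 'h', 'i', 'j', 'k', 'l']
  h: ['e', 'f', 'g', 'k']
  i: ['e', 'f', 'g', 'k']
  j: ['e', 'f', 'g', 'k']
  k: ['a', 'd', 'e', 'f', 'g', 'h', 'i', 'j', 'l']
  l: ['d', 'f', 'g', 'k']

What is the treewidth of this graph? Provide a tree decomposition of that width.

Treewidth 4.
One such decomposition:
Bags: B1 = {d, e, f, g, k}  B2 = {a, e, f, g, k}  B3 = {e, f, g, i, k}  B4 = {c, d, e, f, g}  B5 = {b, c, d, f, g}  B6 = {e, f, g, h, k}  B7 = {e, f, g, j, k}  B8 = {d, f, g, k, l}
Tree: B1–B2, B2–B3, B1–B4, B4–B5, B2–B6, B3–B7, B1–B8

Every bag has size at most 5, so the width is 5 − 1 = 4 and tw(G) ≤ 4. On the other hand G contains the 5-clique {c, d, e, f, g}. A clique must lie in a single bag of any decomposition, so no decomposition can have width below 4. Hence tw(G) = 4 exactly.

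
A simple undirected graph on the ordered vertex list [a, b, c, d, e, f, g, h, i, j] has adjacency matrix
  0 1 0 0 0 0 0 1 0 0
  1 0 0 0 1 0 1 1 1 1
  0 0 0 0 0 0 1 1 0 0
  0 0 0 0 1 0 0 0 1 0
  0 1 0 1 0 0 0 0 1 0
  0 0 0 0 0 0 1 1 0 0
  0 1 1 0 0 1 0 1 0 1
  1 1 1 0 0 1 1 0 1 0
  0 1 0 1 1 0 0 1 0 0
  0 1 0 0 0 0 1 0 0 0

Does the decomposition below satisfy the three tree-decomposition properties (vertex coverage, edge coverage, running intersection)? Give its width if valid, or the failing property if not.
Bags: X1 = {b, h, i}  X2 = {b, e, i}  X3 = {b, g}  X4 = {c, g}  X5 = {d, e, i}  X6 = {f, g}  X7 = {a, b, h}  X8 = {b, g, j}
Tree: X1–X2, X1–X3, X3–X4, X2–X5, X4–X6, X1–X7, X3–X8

No — edge (h,g) lies in no bag.

A tree decomposition must satisfy three properties: every vertex lies in some bag; for every edge, both endpoints lie together in some bag; and for every vertex, the bags containing it form a connected subtree. Here edge (h,g) lies in no bag, so the decomposition is invalid.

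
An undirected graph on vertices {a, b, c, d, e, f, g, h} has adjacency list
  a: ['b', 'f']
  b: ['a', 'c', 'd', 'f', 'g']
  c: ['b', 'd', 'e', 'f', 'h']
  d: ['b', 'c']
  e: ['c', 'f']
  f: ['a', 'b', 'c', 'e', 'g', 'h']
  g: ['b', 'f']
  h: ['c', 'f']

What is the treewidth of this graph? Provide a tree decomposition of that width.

The largest bag has 3 vertices, giving width 2; this decomposition certifies tw(G) ≤ 2. Conversely, {b, c, d} is a clique of size 3, and the vertices of any clique must share a bag in every tree decomposition; so some bag has ≥ 3 vertices and tw(G) ≥ 2. Hence tw(G) = 2 exactly.

Treewidth 2.
One such decomposition:
Bags: B1 = {c, f, h}  B2 = {b, c, f}  B3 = {c, e, f}  B4 = {a, b, f}  B5 = {b, c, d}  B6 = {b, f, g}
Tree: B1–B2, B2–B3, B2–B4, B2–B5, B4–B6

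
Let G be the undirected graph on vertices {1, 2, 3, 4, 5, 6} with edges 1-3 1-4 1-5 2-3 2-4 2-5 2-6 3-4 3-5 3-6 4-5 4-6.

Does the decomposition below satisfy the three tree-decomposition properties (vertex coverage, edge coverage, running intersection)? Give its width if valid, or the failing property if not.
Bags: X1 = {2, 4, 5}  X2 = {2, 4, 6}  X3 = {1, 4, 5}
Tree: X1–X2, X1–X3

No — vertex 3 appears in no bag.

A tree decomposition must satisfy three properties: every vertex lies in some bag; for every edge, both endpoints lie together in some bag; and for every vertex, the bags containing it form a connected subtree. Here vertex 3 appears in no bag, so the decomposition is invalid.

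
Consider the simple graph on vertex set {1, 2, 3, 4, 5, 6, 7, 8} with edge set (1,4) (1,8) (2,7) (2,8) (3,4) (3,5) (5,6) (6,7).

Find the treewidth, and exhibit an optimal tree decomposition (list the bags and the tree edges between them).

Treewidth 2.
Bags: B1 = {5, 6, 7}  B2 = {2, 5, 7}  B3 = {2, 5, 8}  B4 = {1, 5, 8}  B5 = {1, 4, 5}  B6 = {3, 4, 5}
Tree: B1–B2, B2–B3, B3–B4, B4–B5, B5–B6

The largest bag has 3 vertices, giving width 2; this decomposition certifies tw(G) ≤ 2. The edges 5–6–7–2–8–1–4–3–5 form a cycle, so G is not a tree and its treewidth is at least 2. The upper and lower bounds meet at 2, so that is the treewidth.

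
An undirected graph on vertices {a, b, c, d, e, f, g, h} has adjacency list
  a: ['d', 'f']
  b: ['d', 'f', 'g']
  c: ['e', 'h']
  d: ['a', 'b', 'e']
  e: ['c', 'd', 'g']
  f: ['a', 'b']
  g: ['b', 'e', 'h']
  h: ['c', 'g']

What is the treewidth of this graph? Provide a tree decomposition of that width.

Treewidth 2.
One such decomposition:
Bags: B1 = {c, e, h}  B2 = {e, g, h}  B3 = {d, e, g}  B4 = {b, d, g}  B5 = {a, b, d}  B6 = {a, b, f}
Tree: B1–B2, B2–B3, B3–B4, B4–B5, B5–B6

Each bag holds 3 vertices, so the decomposition has width 2, which upper-bounds the treewidth. For the lower bound, G contains the cycle c–h–g–e–c, so G is not a forest; only forests have treewidth ≤ 1, hence tw(G) ≥ 2. Hence tw(G) = 2 exactly.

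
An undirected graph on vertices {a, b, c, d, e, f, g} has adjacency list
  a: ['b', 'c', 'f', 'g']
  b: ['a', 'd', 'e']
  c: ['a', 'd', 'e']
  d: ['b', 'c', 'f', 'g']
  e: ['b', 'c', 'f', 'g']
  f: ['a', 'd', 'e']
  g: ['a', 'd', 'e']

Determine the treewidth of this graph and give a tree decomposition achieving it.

Treewidth 3.
Bags: B1 = {a, d, e, f}  B2 = {a, c, d, e}  B3 = {a, b, d, e}  B4 = {a, d, e, g}
Tree: B1–B2, B2–B3, B3–B4

The largest bag has 4 vertices, giving width 3; this decomposition certifies tw(G) ≤ 3. For the lower bound: the 4 vertex sets {d,f}, {a,c}, {e}, {b} are disjoint, each induces a connected subgraph, and every pair is joined by at least one edge of G. Contracting each set to a single vertex therefore yields K_{4} as a minor, and since treewidth is minor-monotone, tw(G) ≥ tw(K_{4}) = 3. The upper and lower bounds meet at 3, so that is the treewidth.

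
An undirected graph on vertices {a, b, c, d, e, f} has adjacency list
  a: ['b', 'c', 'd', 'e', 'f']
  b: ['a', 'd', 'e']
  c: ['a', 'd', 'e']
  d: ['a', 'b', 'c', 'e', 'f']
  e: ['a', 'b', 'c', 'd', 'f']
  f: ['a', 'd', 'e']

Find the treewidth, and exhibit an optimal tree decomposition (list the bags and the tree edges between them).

Treewidth 3.
One optimal decomposition is:
Bags: B1 = {a, c, d, e}  B2 = {a, d, e, f}  B3 = {a, b, d, e}
Tree: B1–B2, B1–B3

Every bag has size at most 4, so the width is 4 − 1 = 3 and tw(G) ≤ 3. For the lower bound, the 4 vertices {a, c, d, e} are pairwise adjacent, and any tree decomposition puts a clique entirely inside one bag — forcing width ≥ 3. Therefore the treewidth is 3.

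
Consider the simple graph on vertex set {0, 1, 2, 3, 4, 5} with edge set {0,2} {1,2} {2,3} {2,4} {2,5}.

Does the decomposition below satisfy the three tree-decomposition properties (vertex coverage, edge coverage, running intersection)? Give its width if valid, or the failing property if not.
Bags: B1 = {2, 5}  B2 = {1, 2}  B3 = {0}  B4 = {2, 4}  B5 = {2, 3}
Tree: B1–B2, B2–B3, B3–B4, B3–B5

A tree decomposition must satisfy three properties: every vertex lies in some bag; for every edge, both endpoints lie together in some bag; and for every vertex, the bags containing it form a connected subtree. Here edge (2,0) lies in no bag, so the decomposition is invalid.

No — edge (2,0) lies in no bag.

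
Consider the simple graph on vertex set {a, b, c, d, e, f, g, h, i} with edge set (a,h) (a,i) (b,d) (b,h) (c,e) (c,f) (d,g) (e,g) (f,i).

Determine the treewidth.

2

A width-2 tree decomposition is:
Bags: B1 = {c, f, i}  B2 = {a, c, i}  B3 = {a, c, h}  B4 = {b, c, h}  B5 = {b, c, d}  B6 = {c, d, g}  B7 = {c, e, g}
Tree: B1–B2, B2–B3, B3–B4, B4–B5, B5–B6, B6–B7
Every bag has size at most 3, so the width is 3 − 1 = 2 and tw(G) ≤ 2. The edges c–f–i–a–h–b–d–g–e–c form a cycle, so G is not a tree and its treewidth is at least 2. Combining the bounds, tw(G) = 2.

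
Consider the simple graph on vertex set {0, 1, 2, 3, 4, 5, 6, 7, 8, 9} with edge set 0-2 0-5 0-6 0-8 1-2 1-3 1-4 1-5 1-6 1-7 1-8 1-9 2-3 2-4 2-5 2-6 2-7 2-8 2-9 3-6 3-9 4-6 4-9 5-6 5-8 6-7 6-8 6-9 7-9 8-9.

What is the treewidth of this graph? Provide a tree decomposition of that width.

Every bag has size at most 5, so the width is 5 − 1 = 4 and tw(G) ≤ 4. On the other hand G contains the 5-clique {0, 2, 5, 6, 8}. A clique must lie in a single bag of any decomposition, so no decomposition can have width below 4. The upper and lower bounds meet at 4, so that is the treewidth.

Treewidth 4.
One such decomposition:
Bags: B1 = {1, 2, 4, 6, 9}  B2 = {1, 2, 6, 8, 9}  B3 = {1, 2, 3, 6, 9}  B4 = {1, 2, 5, 6, 8}  B5 = {1, 2, 6, 7, 9}  B6 = {0, 2, 5, 6, 8}
Tree: B1–B2, B1–B3, B2–B4, B1–B5, B4–B6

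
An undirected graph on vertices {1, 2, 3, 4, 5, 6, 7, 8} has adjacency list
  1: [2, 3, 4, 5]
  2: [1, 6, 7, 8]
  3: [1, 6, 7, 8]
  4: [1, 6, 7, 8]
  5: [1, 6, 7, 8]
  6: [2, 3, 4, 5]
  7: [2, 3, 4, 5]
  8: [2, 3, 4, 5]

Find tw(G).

4

A width-4 tree decomposition is:
Bags: B1 = {1, 2, 3, 4, 5}  B2 = {2, 3, 4, 5, 6}  B3 = {2, 3, 4, 5, 8}  B4 = {2, 3, 4, 5, 7}
Tree: B1–B2, B2–B3, B3–B4
The largest bag has 5 vertices, giving width 4; this decomposition certifies tw(G) ≤ 4. For the lower bound: the 5 vertex sets {1,3}, {4,6}, {5,8}, {2}, {7} are disjoint, each induces a connected subgraph, and every pair is joined by at least one edge of G. Contracting each set to a single vertex therefore yields K_{5} as a minor, and since treewidth is minor-monotone, tw(G) ≥ tw(K_{5}) = 4. Combining the bounds, tw(G) = 4.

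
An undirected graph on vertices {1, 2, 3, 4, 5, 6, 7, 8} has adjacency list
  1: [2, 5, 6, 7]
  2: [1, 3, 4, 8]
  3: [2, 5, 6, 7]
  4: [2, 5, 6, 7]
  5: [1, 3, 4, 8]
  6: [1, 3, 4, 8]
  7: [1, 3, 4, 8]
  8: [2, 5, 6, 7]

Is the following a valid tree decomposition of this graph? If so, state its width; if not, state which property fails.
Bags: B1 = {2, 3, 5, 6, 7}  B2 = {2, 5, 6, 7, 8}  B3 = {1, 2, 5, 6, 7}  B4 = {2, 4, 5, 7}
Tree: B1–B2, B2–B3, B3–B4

No — edge (6,4) lies in no bag.

A tree decomposition must satisfy three properties: every vertex lies in some bag; for every edge, both endpoints lie together in some bag; and for every vertex, the bags containing it form a connected subtree. Here edge (6,4) lies in no bag, so the decomposition is invalid.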